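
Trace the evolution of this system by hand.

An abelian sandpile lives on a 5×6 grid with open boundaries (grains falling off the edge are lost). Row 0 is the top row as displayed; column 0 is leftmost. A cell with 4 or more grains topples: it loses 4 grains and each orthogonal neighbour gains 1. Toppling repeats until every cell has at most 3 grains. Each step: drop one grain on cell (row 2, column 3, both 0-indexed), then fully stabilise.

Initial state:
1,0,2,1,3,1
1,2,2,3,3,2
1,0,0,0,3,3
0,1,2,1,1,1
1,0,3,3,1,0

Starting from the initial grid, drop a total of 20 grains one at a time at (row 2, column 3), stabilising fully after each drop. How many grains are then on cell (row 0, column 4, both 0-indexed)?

2

k=0  1,0,2,1,3,1
1,2,2,3,3,2
1,0,0,0,3,3
0,1,2,1,1,1
1,0,3,3,1,0
k=1  1,0,2,1,3,1
1,2,2,3,3,2
1,0,0,1,3,3
0,1,2,1,1,1
1,0,3,3,1,0
k=2  1,0,2,1,3,1
1,2,2,3,3,2
1,0,0,2,3,3
0,1,2,1,1,1
1,0,3,3,1,0
k=3  1,0,2,1,3,1
1,2,2,3,3,2
1,0,0,3,3,3
0,1,2,1,1,1
1,0,3,3,1,0
k=4  1,0,2,3,0,3
1,2,3,1,3,0
1,0,1,2,2,1
0,1,2,2,2,2
1,0,3,3,1,0
k=5  1,0,2,3,0,3
1,2,3,1,3,0
1,0,1,3,2,1
0,1,2,2,2,2
1,0,3,3,1,0
k=6  1,0,2,3,0,3
1,2,3,2,3,0
1,0,2,0,3,1
0,1,2,3,2,2
1,0,3,3,1,0
k=7  1,0,2,3,0,3
1,2,3,2,3,0
1,0,2,1,3,1
0,1,2,3,2,2
1,0,3,3,1,0
k=8  1,0,2,3,0,3
1,2,3,2,3,0
1,0,2,2,3,1
0,1,2,3,2,2
1,0,3,3,1,0
k=9  1,0,2,3,0,3
1,2,3,2,3,0
1,0,2,3,3,1
0,1,2,3,2,2
1,0,3,3,1,0
k=10  1,1,0,1,2,3
1,3,2,3,1,1
1,1,2,1,3,2
0,2,2,0,1,3
1,1,1,2,3,0
k=11  1,1,0,1,2,3
1,3,2,3,1,1
1,1,2,2,3,2
0,2,2,0,1,3
1,1,1,2,3,0
k=12  1,1,0,1,2,3
1,3,2,3,1,1
1,1,2,3,3,2
0,2,2,0,1,3
1,1,1,2,3,0
k=13  1,1,0,2,2,3
1,3,3,0,3,1
1,1,3,2,0,3
0,2,2,1,2,3
1,1,1,2,3,0
k=14  1,1,0,2,2,3
1,3,3,0,3,1
1,1,3,3,0,3
0,2,2,1,2,3
1,1,1,2,3,0
k=15  1,2,1,2,2,3
2,0,1,2,3,1
1,3,1,1,1,3
0,2,3,2,2,3
1,1,1,2,3,0
k=16  1,2,1,2,2,3
2,0,1,2,3,1
1,3,1,2,1,3
0,2,3,2,2,3
1,1,1,2,3,0
k=17  1,2,1,2,2,3
2,0,1,2,3,1
1,3,1,3,1,3
0,2,3,2,2,3
1,1,1,2,3,0
k=18  1,2,1,2,2,3
2,0,1,3,3,1
1,3,2,0,2,3
0,2,3,3,2,3
1,1,1,2,3,0
k=19  1,2,1,2,2,3
2,0,1,3,3,1
1,3,2,1,2,3
0,2,3,3,2,3
1,1,1,2,3,0
k=20  1,2,1,2,2,3
2,0,1,3,3,1
1,3,2,2,2,3
0,2,3,3,2,3
1,1,1,2,3,0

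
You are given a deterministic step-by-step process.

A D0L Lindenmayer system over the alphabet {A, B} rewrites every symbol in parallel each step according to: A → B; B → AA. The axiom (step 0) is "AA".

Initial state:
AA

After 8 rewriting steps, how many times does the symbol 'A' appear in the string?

32

t=0: AA
t=1: BB
t=2: AAAA
t=3: BBBB
t=4: AAAAAAAA
t=5: BBBBBBBB
t=6: AAAAAAAAAAAAAAAA
t=7: BBBBBBBBBBBBBBBB
t=8: AAAAAAAAAAAAAAAAAAAAAAAAAAAAAAAA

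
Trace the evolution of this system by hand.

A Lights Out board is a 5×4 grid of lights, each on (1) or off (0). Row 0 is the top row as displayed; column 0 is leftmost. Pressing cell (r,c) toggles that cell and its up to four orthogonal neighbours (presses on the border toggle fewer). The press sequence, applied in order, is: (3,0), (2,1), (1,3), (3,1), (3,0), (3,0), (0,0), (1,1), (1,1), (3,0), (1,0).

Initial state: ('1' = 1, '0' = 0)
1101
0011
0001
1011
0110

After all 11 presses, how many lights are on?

4

gen 0: 1101
0011
0001
1011
0110
gen 1: 1101
0011
1001
0111
1110
gen 2: 1101
0111
0111
0011
1110
gen 3: 1100
0100
0110
0011
1110
gen 4: 1100
0100
0010
1101
1010
gen 5: 1100
0100
1010
0001
0010
gen 6: 1100
0100
0010
1101
1010
gen 7: 0000
1100
0010
1101
1010
gen 8: 0100
0010
0110
1101
1010
gen 9: 0000
1100
0010
1101
1010
gen 10: 0000
1100
1010
0001
0010
gen 11: 1000
0000
0010
0001
0010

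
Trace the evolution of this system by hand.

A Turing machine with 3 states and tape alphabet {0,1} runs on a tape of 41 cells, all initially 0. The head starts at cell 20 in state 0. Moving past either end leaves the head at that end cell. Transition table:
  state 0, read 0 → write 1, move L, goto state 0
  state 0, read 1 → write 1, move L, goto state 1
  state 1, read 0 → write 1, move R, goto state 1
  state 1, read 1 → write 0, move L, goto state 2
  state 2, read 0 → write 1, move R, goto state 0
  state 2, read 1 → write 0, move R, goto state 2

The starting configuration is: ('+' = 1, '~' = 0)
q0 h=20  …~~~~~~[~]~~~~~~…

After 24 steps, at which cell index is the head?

gen 0: q0 h=20  …~~~~~~[~]~~~~~~…
gen 1: q0 h=19  …~~~~~~[~]+~~~~~…
gen 2: q0 h=18  …~~~~~~[~]++~~~~…
gen 3: q0 h=17  …~~~~~~[~]+++~~~…
gen 4: q0 h=16  …~~~~~~[~]++++~~…
gen 5: q0 h=15  …~~~~~~[~]+++++~…
gen 6: q0 h=14  …~~~~~~[~]++++++…
gen 7: q0 h=13  …~~~~~~[~]++++++…
gen 8: q0 h=12  …~~~~~~[~]++++++…
gen 9: q0 h=11  …~~~~~~[~]++++++…
gen 10: q0 h=10  …~~~~~~[~]++++++…
gen 11: q0 h= 9  …~~~~~~[~]++++++…
gen 12: q0 h= 8  …~~~~~~[~]++++++…
gen 13: q0 h= 7  …~~~~~~[~]++++++…
gen 14: q0 h= 6  |~~~~~~[~]++++++…
gen 15: q0 h= 5  |~~~~~[~]++++++…
gen 16: q0 h= 4  |~~~~[~]++++++…
gen 17: q0 h= 3  |~~~[~]++++++…
gen 18: q0 h= 2  |~~[~]++++++…
gen 19: q0 h= 1  |~[~]++++++…
gen 20: q0 h= 0  |[~]++++++…
gen 21: q0 h= 0  |[+]++++++…
gen 22: q1 h= 0  |[+]++++++…
gen 23: q2 h= 0  |[~]++++++…
gen 24: q0 h= 1  |+[+]++++++…

1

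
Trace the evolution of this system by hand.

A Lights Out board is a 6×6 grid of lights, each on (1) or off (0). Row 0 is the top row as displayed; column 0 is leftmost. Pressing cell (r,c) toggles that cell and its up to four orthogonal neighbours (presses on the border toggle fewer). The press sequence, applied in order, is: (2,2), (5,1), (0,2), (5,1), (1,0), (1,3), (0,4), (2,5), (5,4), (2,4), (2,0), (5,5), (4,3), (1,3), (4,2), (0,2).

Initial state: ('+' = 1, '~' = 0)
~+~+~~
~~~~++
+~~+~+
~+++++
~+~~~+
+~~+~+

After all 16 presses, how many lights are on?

t=0: ~+~+~~
~~~~++
+~~+~+
~+++++
~+~~~+
+~~+~+
t=1: ~+~+~~
~~+~++
+++~~+
~+~+++
~+~~~+
+~~+~+
t=2: ~+~+~~
~~+~++
+++~~+
~+~+++
~~~~~+
~+++~+
t=3: ~~+~~~
~~~~++
+++~~+
~+~+++
~~~~~+
~+++~+
t=4: ~~+~~~
~~~~++
+++~~+
~+~+++
~+~~~+
+~~+~+
t=5: +~+~~~
++~~++
~++~~+
~+~+++
~+~~~+
+~~+~+
t=6: +~++~~
++++~+
~+++~+
~+~+++
~+~~~+
+~~+~+
t=7: +~+~++
++++++
~+++~+
~+~+++
~+~~~+
+~~+~+
t=8: +~+~++
+++++~
~++++~
~+~++~
~+~~~+
+~~+~+
t=9: +~+~++
+++++~
~++++~
~+~++~
~+~~++
+~~~+~
t=10: +~+~++
++++~~
~++~~+
~+~+~~
~+~~++
+~~~+~
t=11: +~+~++
~+++~~
+~+~~+
++~+~~
~+~~++
+~~~+~
t=12: +~+~++
~+++~~
+~+~~+
++~+~~
~+~~+~
+~~~~+
t=13: +~+~++
~+++~~
+~+~~+
++~~~~
~+++~~
+~~+~+
t=14: +~++++
~+~~+~
+~++~+
++~~~~
~+++~~
+~~+~+
t=15: +~++++
~+~~+~
+~++~+
+++~~~
~~~~~~
+~++~+
t=16: ++~~++
~++~+~
+~++~+
+++~~~
~~~~~~
+~++~+

18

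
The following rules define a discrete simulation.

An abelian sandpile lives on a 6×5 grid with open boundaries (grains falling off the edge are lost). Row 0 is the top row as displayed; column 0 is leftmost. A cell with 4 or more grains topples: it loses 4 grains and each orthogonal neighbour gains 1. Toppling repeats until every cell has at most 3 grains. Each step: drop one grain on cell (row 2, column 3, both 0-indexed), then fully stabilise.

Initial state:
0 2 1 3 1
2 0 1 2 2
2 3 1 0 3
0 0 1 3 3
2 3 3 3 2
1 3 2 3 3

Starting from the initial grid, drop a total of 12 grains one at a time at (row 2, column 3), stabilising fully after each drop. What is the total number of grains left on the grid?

55

step 0: 0 2 1 3 1
2 0 1 2 2
2 3 1 0 3
0 0 1 3 3
2 3 3 3 2
1 3 2 3 3
step 1: 0 2 1 3 1
2 0 1 2 2
2 3 1 1 3
0 0 1 3 3
2 3 3 3 2
1 3 2 3 3
step 2: 0 2 1 3 1
2 0 1 2 2
2 3 1 2 3
0 0 1 3 3
2 3 3 3 2
1 3 2 3 3
step 3: 0 2 1 3 1
2 0 1 2 2
2 3 1 3 3
0 0 1 3 3
2 3 3 3 2
1 3 2 3 3
step 4: 0 2 1 3 1
2 0 1 3 3
2 3 2 2 1
0 1 3 2 2
3 1 2 3 1
2 1 1 2 1
step 5: 0 2 1 3 1
2 0 1 3 3
2 3 2 3 1
0 1 3 2 2
3 1 2 3 1
2 1 1 2 1
step 6: 0 2 2 0 3
2 0 2 2 0
2 3 3 1 3
0 1 3 3 2
3 1 2 3 1
2 1 1 2 1
step 7: 0 2 2 0 3
2 0 2 2 0
2 3 3 2 3
0 1 3 3 2
3 1 2 3 1
2 1 1 2 1
step 8: 0 2 2 0 3
2 0 2 2 0
2 3 3 3 3
0 1 3 3 2
3 1 2 3 1
2 1 1 2 1
step 9: 0 2 2 0 3
2 1 3 3 1
3 0 2 3 1
0 3 2 3 0
3 2 0 1 3
2 1 2 3 1
step 10: 0 2 3 1 3
2 2 1 1 2
3 2 1 3 2
1 0 1 1 1
3 3 1 2 3
2 1 2 3 1
step 11: 0 2 3 1 3
2 2 1 2 2
3 2 2 0 3
1 0 1 2 1
3 3 1 2 3
2 1 2 3 1
step 12: 0 2 3 1 3
2 2 1 2 2
3 2 2 1 3
1 0 1 2 1
3 3 1 2 3
2 1 2 3 1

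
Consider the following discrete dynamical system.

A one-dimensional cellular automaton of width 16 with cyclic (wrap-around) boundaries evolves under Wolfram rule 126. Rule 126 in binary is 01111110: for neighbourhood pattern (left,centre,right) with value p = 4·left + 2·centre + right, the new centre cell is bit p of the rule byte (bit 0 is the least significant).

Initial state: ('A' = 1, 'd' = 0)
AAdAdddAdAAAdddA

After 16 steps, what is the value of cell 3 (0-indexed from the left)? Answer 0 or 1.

1

gen 0: AAdAdddAdAAAdddA
gen 1: dAAAAdAAAAdAAdAA
gen 2: AAddAAAddAAAAAAA
gen 3: dAAAAdAAAAdddddd
gen 4: AAddAAAddAAddddd
gen 5: AAAAAdAAAAAAdddA
gen 6: ddddAAAddddAAdAA
gen 7: AddAAdAAddAAAAAA
gen 8: AAAAAAAAAAAddddd
gen 9: AdddddddddAAdddA
gen 10: AAdddddddAAAAdAA
gen 11: dAAdddddAAddAAAd
gen 12: AAAAdddAAAAAAdAA
gen 13: dddAAdAAddddAAAd
gen 14: ddAAAAAAAddAAdAA
gen 15: AAAdddddAAAAAAAA
gen 16: ddAAdddAAddddddd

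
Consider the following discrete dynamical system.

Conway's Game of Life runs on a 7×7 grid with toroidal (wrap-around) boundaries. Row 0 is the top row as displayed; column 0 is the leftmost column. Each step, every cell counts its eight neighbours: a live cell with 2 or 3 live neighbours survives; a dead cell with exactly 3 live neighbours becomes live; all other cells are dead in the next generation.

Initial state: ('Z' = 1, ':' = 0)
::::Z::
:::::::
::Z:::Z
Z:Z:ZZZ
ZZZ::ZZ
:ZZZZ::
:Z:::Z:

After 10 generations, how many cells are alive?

12

k=0  ::::Z::
:::::::
::Z:::Z
Z:Z:ZZZ
ZZZ::ZZ
:ZZZZ::
:Z:::Z:
k=1  :::::::
:::::::
ZZ:Z::Z
::Z:Z::
:::::::
:::ZZ::
:Z:::Z:
k=2  :::::::
Z::::::
ZZZZ:::
ZZZZ:::
::::Z::
::::Z::
::::Z::
k=3  :::::::
Z:Z::::
:::Z::Z
Z:::Z::
:ZZ:Z::
:::ZZZ:
:::::::
k=4  :::::::
:::::::
ZZ:Z::Z
ZZZ:ZZ:
:ZZ::::
::ZZZZ:
::::Z::
k=5  :::::::
Z::::::
:::ZZZZ
::::ZZ:
Z:::::Z
:ZZ:ZZ:
::::ZZ:
k=6  :::::::
::::ZZZ
:::Z::Z
Z::Z:::
ZZ:Z::Z
ZZ:ZZ::
:::ZZZ:
k=7  :::Z::Z
::::ZZZ
Z::Z::Z
:Z:ZZ::
:::Z::Z
:Z:::::
::ZZ:Z:
k=8  ::ZZ::Z
:::ZZ::
Z:ZZ::Z
:::ZZZZ
Z::ZZ::
:::ZZ::
::ZZZ::
k=9  :::::Z:
ZZ::ZZZ
Z:Z:::Z
:Z:::::
::Z:::Z
:::::Z:
:::::Z:
k=10  Z::::::
:Z::Z::
::Z::::
:ZZ:::Z
:::::::
:::::ZZ
::::ZZZ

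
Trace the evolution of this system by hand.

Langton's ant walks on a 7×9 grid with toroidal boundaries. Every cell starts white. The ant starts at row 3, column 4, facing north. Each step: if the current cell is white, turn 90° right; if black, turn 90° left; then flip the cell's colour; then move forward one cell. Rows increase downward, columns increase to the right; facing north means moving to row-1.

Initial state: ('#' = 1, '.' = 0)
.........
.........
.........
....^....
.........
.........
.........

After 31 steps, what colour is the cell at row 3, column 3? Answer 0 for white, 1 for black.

gen 0: .........
.........
.........
....^....
.........
.........
.........
gen 1: .........
.........
.........
....#>...
.........
.........
.........
gen 2: .........
.........
.........
....##...
.....v...
.........
.........
gen 3: .........
.........
.........
....##...
....<#...
.........
.........
gen 4: .........
.........
.........
....^#...
....##...
.........
.........
gen 5: .........
.........
.........
...<.#...
....##...
.........
.........
gen 6: .........
.........
...^.....
...#.#...
....##...
.........
.........
gen 7: .........
.........
...#>....
...#.#...
....##...
.........
.........
gen 8: .........
.........
...##....
...#v#...
....##...
.........
.........
gen 9: .........
.........
...##....
...<##...
....##...
.........
.........
gen 10: .........
.........
...##....
....##...
...v##...
.........
.........
gen 11: .........
.........
...##....
....##...
..<###...
.........
.........
gen 12: .........
.........
...##....
..^.##...
..####...
.........
.........
gen 13: .........
.........
...##....
..#>##...
..####...
.........
.........
gen 14: .........
.........
...##....
..####...
..#v##...
.........
.........
gen 15: .........
.........
...##....
..####...
..#.>#...
.........
.........
gen 16: .........
.........
...##....
..##^#...
..#..#...
.........
.........
gen 17: .........
.........
...##....
..#<.#...
..#..#...
.........
.........
gen 18: .........
.........
...##....
..#..#...
..#v.#...
.........
.........
gen 19: .........
.........
...##....
..#..#...
..<#.#...
.........
.........
gen 20: .........
.........
...##....
..#..#...
...#.#...
..v......
.........
gen 21: .........
.........
...##....
..#..#...
...#.#...
.<#......
.........
gen 22: .........
.........
...##....
..#..#...
.^.#.#...
.##......
.........
gen 23: .........
.........
...##....
..#..#...
.#>#.#...
.##......
.........
gen 24: .........
.........
...##....
..#..#...
.###.#...
.#v......
.........
gen 25: .........
.........
...##....
..#..#...
.###.#...
.#.>.....
.........
gen 26: .........
.........
...##....
..#..#...
.###.#...
.#.#.....
...v.....
gen 27: .........
.........
...##....
..#..#...
.###.#...
.#.#.....
..<#.....
gen 28: .........
.........
...##....
..#..#...
.###.#...
.#^#.....
..##.....
gen 29: .........
.........
...##....
..#..#...
.###.#...
.##>.....
..##.....
gen 30: .........
.........
...##....
..#..#...
.##^.#...
.##......
..##.....
gen 31: .........
.........
...##....
..#..#...
.#<..#...
.##......
..##.....

0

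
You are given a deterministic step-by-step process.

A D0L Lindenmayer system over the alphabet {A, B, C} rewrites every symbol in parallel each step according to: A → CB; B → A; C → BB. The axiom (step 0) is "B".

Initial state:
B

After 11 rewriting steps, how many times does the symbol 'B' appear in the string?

42

[0] B
[1] A
[2] CB
[3] BBA
[4] AACB
[5] CBCBBBA
[6] BBABBAAACB
[7] AACBAACBCBCBBBA
[8] CBCBBBACBCBBBABBABBAAACB
[9] BBABBAAACBBBABBAAACBAACBAACBCBCBBBA
[10] AACBAACBCBCBBBAAACBAACBCBCBBBACBCBBBACBCBBBABBABBAAACB
[11] CBCBBBACBCBBBABBABBAAACBCBCBBBACBCBBBABBABBAAACBBBABBAAACBBBABBAAACBAACBAACBCBCBBBA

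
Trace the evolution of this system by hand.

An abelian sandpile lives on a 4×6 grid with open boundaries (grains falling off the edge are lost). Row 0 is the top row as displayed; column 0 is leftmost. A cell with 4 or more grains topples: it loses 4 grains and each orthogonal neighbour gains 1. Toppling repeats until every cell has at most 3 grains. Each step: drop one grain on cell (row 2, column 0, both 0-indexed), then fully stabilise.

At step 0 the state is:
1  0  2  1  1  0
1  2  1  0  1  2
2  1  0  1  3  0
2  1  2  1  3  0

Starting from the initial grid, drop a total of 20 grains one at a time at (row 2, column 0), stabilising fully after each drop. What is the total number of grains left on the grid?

0) 1  0  2  1  1  0
1  2  1  0  1  2
2  1  0  1  3  0
2  1  2  1  3  0
1) 1  0  2  1  1  0
1  2  1  0  1  2
3  1  0  1  3  0
2  1  2  1  3  0
2) 1  0  2  1  1  0
2  2  1  0  1  2
0  2  0  1  3  0
3  1  2  1  3  0
3) 1  0  2  1  1  0
2  2  1  0  1  2
1  2  0  1  3  0
3  1  2  1  3  0
4) 1  0  2  1  1  0
2  2  1  0  1  2
2  2  0  1  3  0
3  1  2  1  3  0
5) 1  0  2  1  1  0
2  2  1  0  1  2
3  2  0  1  3  0
3  1  2  1  3  0
6) 1  0  2  1  1  0
3  2  1  0  1  2
1  3  0  1  3  0
0  2  2  1  3  0
7) 1  0  2  1  1  0
3  2  1  0  1  2
2  3  0  1  3  0
0  2  2  1  3  0
8) 1  0  2  1  1  0
3  2  1  0  1  2
3  3  0  1  3  0
0  2  2  1  3  0
9) 2  1  2  1  1  0
1  0  2  0  1  2
2  1  1  1  3  0
1  3  2  1  3  0
10) 2  1  2  1  1  0
1  0  2  0  1  2
3  1  1  1  3  0
1  3  2  1  3  0
11) 2  1  2  1  1  0
2  0  2  0  1  2
0  2  1  1  3  0
2  3  2  1  3  0
12) 2  1  2  1  1  0
2  0  2  0  1  2
1  2  1  1  3  0
2  3  2  1  3  0
13) 2  1  2  1  1  0
2  0  2  0  1  2
2  2  1  1  3  0
2  3  2  1  3  0
14) 2  1  2  1  1  0
2  0  2  0  1  2
3  2  1  1  3  0
2  3  2  1  3  0
15) 2  1  2  1  1  0
3  0  2  0  1  2
0  3  1  1  3  0
3  3  2  1  3  0
16) 2  1  2  1  1  0
3  0  2  0  1  2
1  3  1  1  3  0
3  3  2  1  3  0
17) 2  1  2  1  1  0
3  0  2  0  1  2
2  3  1  1  3  0
3  3  2  1  3  0
18) 2  1  2  1  1  0
3  0  2  0  1  2
3  3  1  1  3  0
3  3  2  1  3  0
19) 3  1  2  1  1  0
0  2  2  0  1  2
3  1  2  1  3  0
1  1  3  1  3  0
20) 3  1  2  1  1  0
1  2  2  0  1  2
0  2  2  1  3  0
2  1  3  1  3  0

34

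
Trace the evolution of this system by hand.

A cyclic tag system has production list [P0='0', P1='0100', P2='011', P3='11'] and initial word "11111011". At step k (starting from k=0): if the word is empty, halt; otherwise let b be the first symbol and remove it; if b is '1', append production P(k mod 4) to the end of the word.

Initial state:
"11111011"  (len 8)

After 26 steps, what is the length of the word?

25

step 0: "11111011"  (len 8)
step 1: "11110110"  (len 8)
step 2: "11101100100"  (len 11)
step 3: "1101100100011"  (len 13)
step 4: "10110010001111"  (len 14)
step 5: "01100100011110"  (len 14)
step 6: "1100100011110"  (len 13)
step 7: "100100011110011"  (len 15)
step 8: "0010001111001111"  (len 16)
step 9: "010001111001111"  (len 15)
step 10: "10001111001111"  (len 14)
step 11: "0001111001111011"  (len 16)
step 12: "001111001111011"  (len 15)
step 13: "01111001111011"  (len 14)
step 14: "1111001111011"  (len 13)
step 15: "111001111011011"  (len 15)
step 16: "1100111101101111"  (len 16)
step 17: "1001111011011110"  (len 16)
step 18: "0011110110111100100"  (len 19)
step 19: "011110110111100100"  (len 18)
step 20: "11110110111100100"  (len 17)
step 21: "11101101111001000"  (len 17)
step 22: "11011011110010000100"  (len 20)
step 23: "1011011110010000100011"  (len 22)
step 24: "01101111001000010001111"  (len 23)
step 25: "1101111001000010001111"  (len 22)
step 26: "1011110010000100011110100"  (len 25)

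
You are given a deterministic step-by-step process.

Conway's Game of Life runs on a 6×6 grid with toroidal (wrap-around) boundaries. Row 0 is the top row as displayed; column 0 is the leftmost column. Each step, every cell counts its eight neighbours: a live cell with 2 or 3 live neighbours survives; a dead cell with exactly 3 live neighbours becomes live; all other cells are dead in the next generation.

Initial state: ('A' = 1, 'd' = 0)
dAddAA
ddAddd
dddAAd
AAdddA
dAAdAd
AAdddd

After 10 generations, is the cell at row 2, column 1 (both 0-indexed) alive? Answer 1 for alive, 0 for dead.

0) dAddAA
ddAddd
dddAAd
AAdddA
dAAdAd
AAdddd
1) dAAddA
ddAddA
AAAAAA
AAdddA
ddAddd
dddAAd
2) AAAddA
dddddd
dddAdd
dddddd
AAAAAA
dAdAAd
3) AAAAAA
AAAddd
dddddd
AAdddA
AAdddA
dddddd
4) dddAAA
ddddAd
ddAddA
dAdddA
dAdddA
dddAdd
5) dddAdA
dddddd
AdddAA
dAAdAA
ddAdAd
AdAAdA
6) AdAAdA
Addddd
AAdAAd
dAAddd
dddddd
AAAddA
7) ddAAAd
dddddd
AddAdA
AAAAdd
dddddd
ddAAAA
8) ddAddA
ddAddA
AddAAA
AAAAAA
AddddA
ddAddA
9) AAAAAA
dAAddd
dddddd
ddAddd
dddddd
dAddAA
10) dddddd
ddddAA
dAAddd
dddddd
dddddd
dAdddd

1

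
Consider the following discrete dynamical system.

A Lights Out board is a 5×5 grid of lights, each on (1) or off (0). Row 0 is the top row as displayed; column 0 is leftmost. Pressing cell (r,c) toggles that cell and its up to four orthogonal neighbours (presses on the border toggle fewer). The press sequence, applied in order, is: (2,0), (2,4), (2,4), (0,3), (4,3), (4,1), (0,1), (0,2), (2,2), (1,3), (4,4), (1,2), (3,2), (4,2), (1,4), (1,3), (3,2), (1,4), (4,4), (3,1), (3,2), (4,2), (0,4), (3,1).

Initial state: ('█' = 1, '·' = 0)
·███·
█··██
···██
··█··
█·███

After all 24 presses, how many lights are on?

gen 0: ·███·
█··██
···██
··█··
█·███
gen 1: ·███·
···██
██·██
█·█··
█·███
gen 2: ·███·
···█·
██···
█·█·█
█·███
gen 3: ·███·
···██
██·██
█·█··
█·███
gen 4: ·█··█
····█
██·██
█·█··
█·███
gen 5: ·█··█
····█
██·██
█·██·
█····
gen 6: ·█··█
····█
██·██
████·
·██··
gen 7: █·█·█
·█··█
██·██
████·
·██··
gen 8: ██·██
·██·█
██·██
████·
·██··
gen 9: ██·██
·█··█
█·█·█
██·█·
·██··
gen 10: ██··█
·███·
█·███
██·█·
·██··
gen 11: ██··█
·███·
█·███
██·██
·████
gen 12: ███·█
·····
█··██
██·██
·████
gen 13: ███·█
·····
█·███
█·█·█
·█·██
gen 14: ███·█
·····
█·███
█···█
··█·█
gen 15: ███··
···██
█·██·
█···█
··█·█
gen 16: ████·
··█··
█·█··
█···█
··█·█
gen 17: ████·
··█··
█····
█████
····█
gen 18: █████
··███
█···█
█████
····█
gen 19: █████
··███
█···█
████·
···█·
gen 20: █████
··███
██··█
···█·
·█·█·
gen 21: █████
··███
███·█
·██··
·███·
gen 22: █████
··███
███·█
·█···
·····
gen 23: ███··
··██·
███·█
·█···
·····
gen 24: ███··
··██·
█·█·█
█·█··
·█···

11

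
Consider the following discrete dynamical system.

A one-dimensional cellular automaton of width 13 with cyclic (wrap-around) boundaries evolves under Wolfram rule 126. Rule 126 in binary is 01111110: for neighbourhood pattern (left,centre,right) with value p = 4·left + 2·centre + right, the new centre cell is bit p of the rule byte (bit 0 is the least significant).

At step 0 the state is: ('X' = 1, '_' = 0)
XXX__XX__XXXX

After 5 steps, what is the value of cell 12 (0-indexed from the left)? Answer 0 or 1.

0

step 0: XXX__XX__XXXX
step 1: __XXXXXXXX___
step 2: _XX______XX__
step 3: XXXX____XXXX_
step 4: X__XX__XX__XX
step 5: XXXXXXXXXXXX_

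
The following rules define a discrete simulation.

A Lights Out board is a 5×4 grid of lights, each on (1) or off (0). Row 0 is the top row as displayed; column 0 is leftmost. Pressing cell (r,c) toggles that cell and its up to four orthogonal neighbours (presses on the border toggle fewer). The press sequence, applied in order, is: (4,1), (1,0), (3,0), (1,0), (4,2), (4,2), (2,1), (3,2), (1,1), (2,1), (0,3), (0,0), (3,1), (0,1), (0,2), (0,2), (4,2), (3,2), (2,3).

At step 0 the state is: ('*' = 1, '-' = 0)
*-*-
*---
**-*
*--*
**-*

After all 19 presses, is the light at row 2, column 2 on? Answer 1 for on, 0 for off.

gen 0: *-*-
*---
**-*
*--*
**-*
gen 1: *-*-
*---
**-*
**-*
--**
gen 2: --*-
-*--
-*-*
**-*
--**
gen 3: --*-
-*--
**-*
---*
*-**
gen 4: *-*-
*---
-*-*
---*
*-**
gen 5: *-*-
*---
-*-*
--**
**--
gen 6: *-*-
*---
-*-*
---*
*-**
gen 7: *-*-
**--
*-**
-*-*
*-**
gen 8: *-*-
**--
*--*
--*-
*--*
gen 9: ***-
--*-
**-*
--*-
*--*
gen 10: ***-
-**-
--**
-**-
*--*
gen 11: **-*
-***
--**
-**-
*--*
gen 12: ---*
****
--**
-**-
*--*
gen 13: ---*
****
-***
*---
**-*
gen 14: ****
*-**
-***
*---
**-*
gen 15: *---
*--*
-***
*---
**-*
gen 16: ****
*-**
-***
*---
**-*
gen 17: ****
*-**
-***
*-*-
*-*-
gen 18: ****
*-**
-*-*
**-*
*---
gen 19: ****
*-*-
-**-
**--
*---

1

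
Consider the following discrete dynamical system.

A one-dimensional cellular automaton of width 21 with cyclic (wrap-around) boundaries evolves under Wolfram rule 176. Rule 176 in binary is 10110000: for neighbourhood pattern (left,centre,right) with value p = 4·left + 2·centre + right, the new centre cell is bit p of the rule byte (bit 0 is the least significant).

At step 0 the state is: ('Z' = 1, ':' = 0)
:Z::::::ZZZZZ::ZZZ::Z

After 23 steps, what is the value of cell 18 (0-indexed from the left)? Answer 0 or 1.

[0] :Z::::::ZZZZZ::ZZZ::Z
[1] Z:Z::::::ZZZ:Z::Z:Z::
[2] :Z:Z::::::Z:Z:Z::Z:Z:
[3] ::Z:Z::::::Z:Z:Z::Z:Z
[4] Z::Z:Z::::::Z:Z:Z::Z:
[5] :Z::Z:Z::::::Z:Z:Z::Z
[6] Z:Z::Z:Z::::::Z:Z:Z::
[7] :Z:Z::Z:Z::::::Z:Z:Z:
[8] ::Z:Z::Z:Z::::::Z:Z:Z
[9] Z::Z:Z::Z:Z::::::Z:Z:
[10] :Z::Z:Z::Z:Z::::::Z:Z
[11] Z:Z::Z:Z::Z:Z::::::Z:
[12] :Z:Z::Z:Z::Z:Z::::::Z
[13] Z:Z:Z::Z:Z::Z:Z::::::
[14] :Z:Z:Z::Z:Z::Z:Z:::::
[15] ::Z:Z:Z::Z:Z::Z:Z::::
[16] :::Z:Z:Z::Z:Z::Z:Z:::
[17] ::::Z:Z:Z::Z:Z::Z:Z::
[18] :::::Z:Z:Z::Z:Z::Z:Z:
[19] ::::::Z:Z:Z::Z:Z::Z:Z
[20] Z::::::Z:Z:Z::Z:Z::Z:
[21] :Z::::::Z:Z:Z::Z:Z::Z
[22] Z:Z::::::Z:Z:Z::Z:Z::
[23] :Z:Z::::::Z:Z:Z::Z:Z:

0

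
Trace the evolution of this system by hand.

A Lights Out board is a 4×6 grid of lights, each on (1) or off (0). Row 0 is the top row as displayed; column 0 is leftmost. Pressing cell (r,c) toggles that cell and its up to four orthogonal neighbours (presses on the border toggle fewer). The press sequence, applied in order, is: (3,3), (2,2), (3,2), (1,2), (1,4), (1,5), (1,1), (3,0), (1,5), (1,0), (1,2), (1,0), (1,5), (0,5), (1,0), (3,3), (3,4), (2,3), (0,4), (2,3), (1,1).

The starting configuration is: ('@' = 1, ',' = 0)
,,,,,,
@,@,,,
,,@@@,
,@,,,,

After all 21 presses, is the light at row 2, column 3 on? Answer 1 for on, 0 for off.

0

0) ,,,,,,
@,@,,,
,,@@@,
,@,,,,
1) ,,,,,,
@,@,,,
,,@,@,
,@@@@,
2) ,,,,,,
@,,,,,
,@,@@,
,@,@@,
3) ,,,,,,
@,,,,,
,@@@@,
,,@,@,
4) ,,@,,,
@@@@,,
,@,@@,
,,@,@,
5) ,,@,@,
@@@,@@
,@,@,,
,,@,@,
6) ,,@,@@
@@@,,,
,@,@,@
,,@,@,
7) ,@@,@@
,,,,,,
,,,@,@
,,@,@,
8) ,@@,@@
,,,,,,
@,,@,@
@@@,@,
9) ,@@,@,
,,,,@@
@,,@,,
@@@,@,
10) @@@,@,
@@,,@@
,,,@,,
@@@,@,
11) @@,,@,
@,@@@@
,,@@,,
@@@,@,
12) ,@,,@,
,@@@@@
@,@@,,
@@@,@,
13) ,@,,@@
,@@@,,
@,@@,@
@@@,@,
14) ,@,,,,
,@@@,@
@,@@,@
@@@,@,
15) @@,,,,
@,@@,@
,,@@,@
@@@,@,
16) @@,,,,
@,@@,@
,,@,,@
@@,@,,
17) @@,,,,
@,@@,@
,,@,@@
@@,,@@
18) @@,,,,
@,@,,@
,,,@,@
@@,@@@
19) @@,@@@
@,@,@@
,,,@,@
@@,@@@
20) @@,@@@
@,@@@@
,,@,@@
@@,,@@
21) @,,@@@
,@,@@@
,@@,@@
@@,,@@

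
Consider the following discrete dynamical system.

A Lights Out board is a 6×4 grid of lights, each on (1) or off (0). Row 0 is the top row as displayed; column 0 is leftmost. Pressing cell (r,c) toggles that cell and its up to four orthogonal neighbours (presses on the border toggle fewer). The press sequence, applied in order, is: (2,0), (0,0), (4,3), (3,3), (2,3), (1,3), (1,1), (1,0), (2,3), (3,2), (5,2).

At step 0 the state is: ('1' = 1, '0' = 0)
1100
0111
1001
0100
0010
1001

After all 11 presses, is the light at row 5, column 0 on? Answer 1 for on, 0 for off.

gen 0: 1100
0111
1001
0100
0010
1001
gen 1: 1100
1111
0101
1100
0010
1001
gen 2: 0000
0111
0101
1100
0010
1001
gen 3: 0000
0111
0101
1101
0001
1000
gen 4: 0000
0111
0100
1110
0000
1000
gen 5: 0000
0110
0111
1111
0000
1000
gen 6: 0001
0101
0110
1111
0000
1000
gen 7: 0101
1011
0010
1111
0000
1000
gen 8: 1101
0111
1010
1111
0000
1000
gen 9: 1101
0110
1001
1110
0000
1000
gen 10: 1101
0110
1011
1001
0010
1000
gen 11: 1101
0110
1011
1001
0000
1111

1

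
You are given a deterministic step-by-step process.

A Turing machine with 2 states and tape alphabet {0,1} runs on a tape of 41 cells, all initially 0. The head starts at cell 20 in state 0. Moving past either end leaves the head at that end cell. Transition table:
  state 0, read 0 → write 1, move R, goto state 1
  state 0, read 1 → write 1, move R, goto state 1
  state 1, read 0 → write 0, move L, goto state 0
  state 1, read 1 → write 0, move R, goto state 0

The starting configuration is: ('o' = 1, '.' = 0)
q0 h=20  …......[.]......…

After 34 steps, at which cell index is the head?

20

step 0: q0 h=20  …......[.]......…
step 1: q1 h=21  ….....o[.]......…
step 2: q0 h=20  …......[o]......…
step 3: q1 h=21  ….....o[.]......…
step 4: q0 h=20  …......[o]......…
step 5: q1 h=21  ….....o[.]......…
step 6: q0 h=20  …......[o]......…
step 7: q1 h=21  ….....o[.]......…
step 8: q0 h=20  …......[o]......…
step 9: q1 h=21  ….....o[.]......…
step 10: q0 h=20  …......[o]......…
step 11: q1 h=21  ….....o[.]......…
step 12: q0 h=20  …......[o]......…
step 13: q1 h=21  ….....o[.]......…
step 14: q0 h=20  …......[o]......…
step 15: q1 h=21  ….....o[.]......…
step 16: q0 h=20  …......[o]......…
step 17: q1 h=21  ….....o[.]......…
step 18: q0 h=20  …......[o]......…
step 19: q1 h=21  ….....o[.]......…
step 20: q0 h=20  …......[o]......…
step 21: q1 h=21  ….....o[.]......…
step 22: q0 h=20  …......[o]......…
step 23: q1 h=21  ….....o[.]......…
step 24: q0 h=20  …......[o]......…
step 25: q1 h=21  ….....o[.]......…
step 26: q0 h=20  …......[o]......…
step 27: q1 h=21  ….....o[.]......…
step 28: q0 h=20  …......[o]......…
step 29: q1 h=21  ….....o[.]......…
step 30: q0 h=20  …......[o]......…
step 31: q1 h=21  ….....o[.]......…
step 32: q0 h=20  …......[o]......…
step 33: q1 h=21  ….....o[.]......…
step 34: q0 h=20  …......[o]......…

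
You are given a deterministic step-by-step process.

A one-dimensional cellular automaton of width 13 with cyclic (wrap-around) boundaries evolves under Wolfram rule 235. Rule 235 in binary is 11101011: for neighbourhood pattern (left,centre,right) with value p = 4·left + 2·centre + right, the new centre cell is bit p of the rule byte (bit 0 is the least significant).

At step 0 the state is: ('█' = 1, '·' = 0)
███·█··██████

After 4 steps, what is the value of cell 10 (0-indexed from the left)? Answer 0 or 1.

step 0: ███·█··██████
step 1: ████··███████
step 2: ████·████████
step 3: █████████████
step 4: █████████████

1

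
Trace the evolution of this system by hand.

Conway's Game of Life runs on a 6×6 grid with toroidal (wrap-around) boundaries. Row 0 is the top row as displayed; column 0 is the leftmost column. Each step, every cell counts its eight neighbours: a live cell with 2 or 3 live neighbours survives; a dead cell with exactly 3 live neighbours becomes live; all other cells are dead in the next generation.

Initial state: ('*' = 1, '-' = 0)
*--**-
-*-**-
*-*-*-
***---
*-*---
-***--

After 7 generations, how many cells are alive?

0) *--**-
-*-**-
*-*-*-
***---
*-*---
-***--
1) *----*
**----
*---*-
*-*---
*-----
*---**
2) ----*-
-*----
*-----
*-----
*-----
-*--*-
3) ------
------
**----
**---*
**---*
-----*
4) ------
------
-*---*
--*---
-*--*-
-----*
5) ------
------
------
***---
------
------
6) ------
------
-*----
-*----
-*----
------
7) ------
------
------
***---
------
------

3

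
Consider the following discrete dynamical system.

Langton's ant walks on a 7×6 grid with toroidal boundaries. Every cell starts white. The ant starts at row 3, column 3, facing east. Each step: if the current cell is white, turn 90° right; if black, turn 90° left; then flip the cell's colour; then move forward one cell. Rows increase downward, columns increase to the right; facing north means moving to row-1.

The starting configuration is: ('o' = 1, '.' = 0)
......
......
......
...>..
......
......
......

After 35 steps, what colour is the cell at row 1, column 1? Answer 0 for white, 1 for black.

gen 0: ......
......
......
...>..
......
......
......
gen 1: ......
......
......
...o..
...v..
......
......
gen 2: ......
......
......
...o..
..<o..
......
......
gen 3: ......
......
......
..^o..
..oo..
......
......
gen 4: ......
......
......
..o>..
..oo..
......
......
gen 5: ......
......
...^..
..o...
..oo..
......
......
gen 6: ......
......
...o>.
..o...
..oo..
......
......
gen 7: ......
......
...oo.
..o.v.
..oo..
......
......
gen 8: ......
......
...oo.
..o<o.
..oo..
......
......
gen 9: ......
......
...^o.
..ooo.
..oo..
......
......
gen 10: ......
......
..<.o.
..ooo.
..oo..
......
......
gen 11: ......
..^...
..o.o.
..ooo.
..oo..
......
......
gen 12: ......
..o>..
..o.o.
..ooo.
..oo..
......
......
gen 13: ......
..oo..
..ovo.
..ooo.
..oo..
......
......
gen 14: ......
..oo..
..<oo.
..ooo.
..oo..
......
......
gen 15: ......
..oo..
...oo.
..voo.
..oo..
......
......
gen 16: ......
..oo..
...oo.
...>o.
..oo..
......
......
gen 17: ......
..oo..
...^o.
....o.
..oo..
......
......
gen 18: ......
..oo..
..<.o.
....o.
..oo..
......
......
gen 19: ......
..^o..
..o.o.
....o.
..oo..
......
......
gen 20: ......
.<.o..
..o.o.
....o.
..oo..
......
......
gen 21: .^....
.o.o..
..o.o.
....o.
..oo..
......
......
gen 22: .o>...
.o.o..
..o.o.
....o.
..oo..
......
......
gen 23: .oo...
.ovo..
..o.o.
....o.
..oo..
......
......
gen 24: .oo...
.<oo..
..o.o.
....o.
..oo..
......
......
gen 25: .oo...
..oo..
.vo.o.
....o.
..oo..
......
......
gen 26: .oo...
..oo..
<oo.o.
....o.
..oo..
......
......
gen 27: .oo...
^.oo..
ooo.o.
....o.
..oo..
......
......
gen 28: .oo...
o>oo..
ooo.o.
....o.
..oo..
......
......
gen 29: .oo...
oooo..
ovo.o.
....o.
..oo..
......
......
gen 30: .oo...
oooo..
o.>.o.
....o.
..oo..
......
......
gen 31: .oo...
oo^o..
o...o.
....o.
..oo..
......
......
gen 32: .oo...
o<.o..
o...o.
....o.
..oo..
......
......
gen 33: .oo...
o..o..
ov..o.
....o.
..oo..
......
......
gen 34: .oo...
o..o..
<o..o.
....o.
..oo..
......
......
gen 35: .oo...
o..o..
.o..o.
v...o.
..oo..
......
......

0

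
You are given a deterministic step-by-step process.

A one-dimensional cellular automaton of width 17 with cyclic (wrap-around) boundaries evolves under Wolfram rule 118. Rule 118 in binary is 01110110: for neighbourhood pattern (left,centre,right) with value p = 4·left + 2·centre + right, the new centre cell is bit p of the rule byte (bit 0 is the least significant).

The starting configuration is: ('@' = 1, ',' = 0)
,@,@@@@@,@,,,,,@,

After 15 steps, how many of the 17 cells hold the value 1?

13

k=0  ,@,@@@@@,@,,,,,@,
k=1  @@@,,,,@@@@,,,@@@
k=2  ,,@@,,@,,,@@,@,,,
k=3  ,@,@@@@@,@,@@@@,,
k=4  @@@,,,,@@@@,,,@@,
k=5  ,,@@,,@,,,@@,@,@@
k=6  @@,@@@@@,@,@@@@,@
k=7  ,@@,,,,@@@@,,,@@,
k=8  @,@@,,@,,,@@,@,@@
k=9  @@,@@@@@,@,@@@@,,
k=10  ,@@,,,,@@@@,,,@@@
k=11  @,@@,,@,,,@@,@,,@
k=12  @@,@@@@@,@,@@@@@,
k=13  ,@@,,,,@@@@,,,,@@
k=14  @,@@,,@,,,@@,,@,@
k=15  @@,@@@@@,@,@@@@@,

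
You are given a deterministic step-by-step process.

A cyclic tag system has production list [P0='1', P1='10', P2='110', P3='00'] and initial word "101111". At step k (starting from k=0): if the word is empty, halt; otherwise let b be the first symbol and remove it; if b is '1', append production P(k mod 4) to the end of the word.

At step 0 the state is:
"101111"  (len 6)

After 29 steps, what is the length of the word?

10

step 0: "101111"  (len 6)
step 1: "011111"  (len 6)
step 2: "11111"  (len 5)
step 3: "1111110"  (len 7)
step 4: "11111000"  (len 8)
step 5: "11110001"  (len 8)
step 6: "111000110"  (len 9)
step 7: "11000110110"  (len 11)
step 8: "100011011000"  (len 12)
step 9: "000110110001"  (len 12)
step 10: "00110110001"  (len 11)
step 11: "0110110001"  (len 10)
step 12: "110110001"  (len 9)
step 13: "101100011"  (len 9)
step 14: "0110001110"  (len 10)
step 15: "110001110"  (len 9)
step 16: "1000111000"  (len 10)
step 17: "0001110001"  (len 10)
step 18: "001110001"  (len 9)
step 19: "01110001"  (len 8)
step 20: "1110001"  (len 7)
step 21: "1100011"  (len 7)
step 22: "10001110"  (len 8)
step 23: "0001110110"  (len 10)
step 24: "001110110"  (len 9)
step 25: "01110110"  (len 8)
step 26: "1110110"  (len 7)
step 27: "110110110"  (len 9)
step 28: "1011011000"  (len 10)
step 29: "0110110001"  (len 10)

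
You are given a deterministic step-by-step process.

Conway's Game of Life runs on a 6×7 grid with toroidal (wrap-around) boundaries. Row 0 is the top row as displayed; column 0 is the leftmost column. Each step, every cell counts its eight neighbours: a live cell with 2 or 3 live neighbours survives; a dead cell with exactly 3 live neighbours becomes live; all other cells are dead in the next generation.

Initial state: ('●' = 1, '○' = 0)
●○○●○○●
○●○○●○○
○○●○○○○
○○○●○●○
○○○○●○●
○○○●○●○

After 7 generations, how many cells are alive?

0) ●○○●○○●
○●○○●○○
○○●○○○○
○○○●○●○
○○○○●○●
○○○●○●○
1) ●○●●○●●
●●●●○○○
○○●●●○○
○○○●●●○
○○○●○○●
●○○●○●○
2) ○○○○○●○
●○○○○●○
○○○○○●○
○○○○○●○
○○●●○○●
●●○●○●○
3) ●●○○○●○
○○○○●●○
○○○○●●○
○○○○●●●
●●●●○●●
●●○●○●○
4) ●●●○○●○
○○○○○○○
○○○●○○○
○●●○○○○
○○○●○○○
○○○●○●○
5) ○●●○●○●
○●●○○○○
○○●○○○○
○○●●○○○
○○○●●○○
○●○●○○●
6) ○○○○○●○
●○○○○○○
○○○○○○○
○○●○●○○
○○○○●○○
○●○○○○○
7) ○○○○○○○
○○○○○○○
○○○○○○○
○○○●○○○
○○○●○○○
○○○○○○○

2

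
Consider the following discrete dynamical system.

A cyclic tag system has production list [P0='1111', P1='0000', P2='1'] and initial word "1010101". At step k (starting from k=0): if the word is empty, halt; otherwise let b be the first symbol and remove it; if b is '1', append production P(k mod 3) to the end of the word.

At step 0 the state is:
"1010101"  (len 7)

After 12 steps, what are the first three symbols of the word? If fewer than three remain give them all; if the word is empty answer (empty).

step 0: "1010101"  (len 7)
step 1: "0101011111"  (len 10)
step 2: "101011111"  (len 9)
step 3: "010111111"  (len 9)
step 4: "10111111"  (len 8)
step 5: "01111110000"  (len 11)
step 6: "1111110000"  (len 10)
step 7: "1111100001111"  (len 13)
step 8: "1111000011110000"  (len 16)
step 9: "1110000111100001"  (len 16)
step 10: "1100001111000011111"  (len 19)
step 11: "1000011110000111110000"  (len 22)
step 12: "0000111100001111100001"  (len 22)

000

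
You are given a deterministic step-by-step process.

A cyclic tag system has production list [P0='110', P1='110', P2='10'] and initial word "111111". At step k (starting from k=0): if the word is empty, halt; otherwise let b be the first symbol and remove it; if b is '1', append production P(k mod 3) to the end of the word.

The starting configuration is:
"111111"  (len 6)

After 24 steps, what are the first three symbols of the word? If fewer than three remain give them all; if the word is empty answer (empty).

011

t=0: "111111"  (len 6)
t=1: "11111110"  (len 8)
t=2: "1111110110"  (len 10)
t=3: "11111011010"  (len 11)
t=4: "1111011010110"  (len 13)
t=5: "111011010110110"  (len 15)
t=6: "1101101011011010"  (len 16)
t=7: "101101011011010110"  (len 18)
t=8: "01101011011010110110"  (len 20)
t=9: "1101011011010110110"  (len 19)
t=10: "101011011010110110110"  (len 21)
t=11: "01011011010110110110110"  (len 23)
t=12: "1011011010110110110110"  (len 22)
t=13: "011011010110110110110110"  (len 24)
t=14: "11011010110110110110110"  (len 23)
t=15: "101101011011011011011010"  (len 24)
t=16: "01101011011011011011010110"  (len 26)
t=17: "1101011011011011011010110"  (len 25)
t=18: "10101101101101101101011010"  (len 26)
t=19: "0101101101101101101011010110"  (len 28)
t=20: "101101101101101101011010110"  (len 27)
t=21: "0110110110110110101101011010"  (len 28)
t=22: "110110110110110101101011010"  (len 27)
t=23: "10110110110110101101011010110"  (len 29)
t=24: "011011011011010110101101011010"  (len 30)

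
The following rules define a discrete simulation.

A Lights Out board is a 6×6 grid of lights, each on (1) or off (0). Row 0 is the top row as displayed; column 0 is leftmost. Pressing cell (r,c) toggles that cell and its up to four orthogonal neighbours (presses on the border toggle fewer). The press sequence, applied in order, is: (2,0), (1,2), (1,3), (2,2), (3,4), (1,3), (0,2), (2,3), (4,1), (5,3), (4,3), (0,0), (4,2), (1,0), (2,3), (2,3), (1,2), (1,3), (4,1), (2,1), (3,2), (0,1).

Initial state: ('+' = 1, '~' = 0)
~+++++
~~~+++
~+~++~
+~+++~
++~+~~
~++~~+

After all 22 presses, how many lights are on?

20

gen 0: ~+++++
~~~+++
~+~++~
+~+++~
++~+~~
~++~~+
gen 1: ~+++++
+~~+++
+~~++~
~~+++~
++~+~~
~++~~+
gen 2: ~+~+++
+++~++
+~+++~
~~+++~
++~+~~
~++~~+
gen 3: ~+~~++
++~+~+
+~+~+~
~~+++~
++~+~~
~++~~+
gen 4: ~+~~++
++++~+
++~++~
~~~++~
++~+~~
~++~~+
gen 5: ~+~~++
++++~+
++~+~~
~~~~~+
++~++~
~++~~+
gen 6: ~+~+++
++~~++
++~~~~
~~~~~+
++~++~
~++~~+
gen 7: ~~+~++
+++~++
++~~~~
~~~~~+
++~++~
~++~~+
gen 8: ~~+~++
++++++
+++++~
~~~+~+
++~++~
~++~~+
gen 9: ~~+~++
++++++
+++++~
~+~+~+
~~+++~
~~+~~+
gen 10: ~~+~++
++++++
+++++~
~+~+~+
~~+~+~
~~~+++
gen 11: ~~+~++
++++++
+++++~
~+~~~+
~~~+~~
~~~~++
gen 12: +++~++
~+++++
+++++~
~+~~~+
~~~+~~
~~~~++
gen 13: +++~++
~+++++
+++++~
~++~~+
~++~~~
~~+~++
gen 14: ~++~++
+~++++
~++++~
~++~~+
~++~~~
~~+~++
gen 15: ~++~++
+~+~++
~+~~~~
~+++~+
~++~~~
~~+~++
gen 16: ~++~++
+~++++
~++++~
~++~~+
~++~~~
~~+~++
gen 17: ~+~~++
++~~++
~+~++~
~++~~+
~++~~~
~~+~++
gen 18: ~+~+++
++++~+
~+~~+~
~++~~+
~++~~~
~~+~++
gen 19: ~+~+++
++++~+
~+~~+~
~~+~~+
+~~~~~
~++~++
gen 20: ~+~+++
+~++~+
+~+~+~
~++~~+
+~~~~~
~++~++
gen 21: ~+~+++
+~++~+
+~~~+~
~~~+~+
+~+~~~
~++~++
gen 22: +~++++
++++~+
+~~~+~
~~~+~+
+~+~~~
~++~++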